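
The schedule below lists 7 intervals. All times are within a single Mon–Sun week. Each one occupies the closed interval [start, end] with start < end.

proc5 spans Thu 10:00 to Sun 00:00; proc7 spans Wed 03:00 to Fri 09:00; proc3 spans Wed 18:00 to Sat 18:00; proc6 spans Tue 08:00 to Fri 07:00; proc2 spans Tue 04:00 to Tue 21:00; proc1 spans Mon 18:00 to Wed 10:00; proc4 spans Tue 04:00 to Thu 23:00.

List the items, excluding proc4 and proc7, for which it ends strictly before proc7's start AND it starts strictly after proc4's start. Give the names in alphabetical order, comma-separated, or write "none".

none

Conditions: its end is strictly before proc7's start (X.end < Wed 03:00) AND its start is strictly after proc4's start (X.start > Tue 04:00).
proc1: end Wed 10:00 < Wed 03:00? ✗; start Mon 18:00 > Tue 04:00? ✗ → no.
proc2: end Tue 21:00 < Wed 03:00? ✓; start Tue 04:00 > Tue 04:00? ✗ → no.
proc3: end Sat 18:00 < Wed 03:00? ✗; start Wed 18:00 > Tue 04:00? ✓ → no.
proc5: end Sun 00:00 < Wed 03:00? ✗; start Thu 10:00 > Tue 04:00? ✓ → no.
proc6: end Fri 07:00 < Wed 03:00? ✗; start Tue 08:00 > Tue 04:00? ✓ → no.
Result: none.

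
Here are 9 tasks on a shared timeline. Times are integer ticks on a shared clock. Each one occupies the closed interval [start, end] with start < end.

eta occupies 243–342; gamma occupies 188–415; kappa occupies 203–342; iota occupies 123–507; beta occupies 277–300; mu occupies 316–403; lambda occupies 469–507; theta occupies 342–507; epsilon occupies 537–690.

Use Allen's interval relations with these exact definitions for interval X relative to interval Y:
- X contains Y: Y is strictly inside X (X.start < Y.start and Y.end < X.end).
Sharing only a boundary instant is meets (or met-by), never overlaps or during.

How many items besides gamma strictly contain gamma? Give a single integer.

1

Target gamma = [188, 415].
beta [277, 300] → during → no.
epsilon [537, 690] → after → no.
eta [243, 342] → during → no.
iota [123, 507] → contains → counts.
kappa [203, 342] → during → no.
lambda [469, 507] → after → no.
mu [316, 403] → during → no.
theta [342, 507] → overlapped-by → no.
Total: 1.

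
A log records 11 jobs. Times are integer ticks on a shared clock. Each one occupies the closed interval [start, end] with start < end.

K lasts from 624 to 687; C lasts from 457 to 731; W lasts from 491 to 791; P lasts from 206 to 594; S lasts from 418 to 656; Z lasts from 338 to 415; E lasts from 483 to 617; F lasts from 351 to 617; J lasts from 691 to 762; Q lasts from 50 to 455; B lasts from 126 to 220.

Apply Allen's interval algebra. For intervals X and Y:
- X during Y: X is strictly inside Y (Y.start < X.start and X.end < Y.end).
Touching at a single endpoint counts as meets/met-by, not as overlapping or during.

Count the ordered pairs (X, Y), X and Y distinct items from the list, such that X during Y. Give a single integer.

Checking all 110 ordered pairs for relation 'during'; matching pairs in alphabetical order:
(B, Q): B during Q ✓
(E, C): E during C ✓
(E, S): E during S ✓
(J, W): J during W ✓
(K, C): K during C ✓
(K, W): K during W ✓
(Z, P): Z during P ✓
(Z, Q): Z during Q ✓
Count: 8.

8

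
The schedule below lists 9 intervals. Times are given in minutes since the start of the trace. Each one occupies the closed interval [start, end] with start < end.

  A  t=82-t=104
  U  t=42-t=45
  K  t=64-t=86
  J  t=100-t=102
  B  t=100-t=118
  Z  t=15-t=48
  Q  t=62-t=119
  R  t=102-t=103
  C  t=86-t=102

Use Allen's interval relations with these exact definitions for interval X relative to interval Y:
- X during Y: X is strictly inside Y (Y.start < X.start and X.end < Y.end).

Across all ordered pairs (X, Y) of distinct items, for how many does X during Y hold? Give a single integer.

Checking all 72 ordered pairs for relation 'during'; matching pairs in alphabetical order:
(A, Q): A during Q ✓
(B, Q): B during Q ✓
(C, A): C during A ✓
(C, Q): C during Q ✓
(J, A): J during A ✓
(J, Q): J during Q ✓
(K, Q): K during Q ✓
(R, A): R during A ✓
(R, B): R during B ✓
(R, Q): R during Q ✓
(U, Z): U during Z ✓
Count: 11.

11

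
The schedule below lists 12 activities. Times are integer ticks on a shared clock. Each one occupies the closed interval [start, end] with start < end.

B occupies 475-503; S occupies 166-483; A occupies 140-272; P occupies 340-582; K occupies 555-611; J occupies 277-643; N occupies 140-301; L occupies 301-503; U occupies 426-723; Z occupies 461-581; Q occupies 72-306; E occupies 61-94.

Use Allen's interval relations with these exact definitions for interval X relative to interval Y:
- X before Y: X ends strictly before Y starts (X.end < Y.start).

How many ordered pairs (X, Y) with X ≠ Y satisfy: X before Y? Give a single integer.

Checking all 132 ordered pairs for relation 'before'; matching pairs in alphabetical order:
(A, B): A before B ✓
(A, J): A before J ✓
(A, K): A before K ✓
(A, L): A before L ✓
(A, P): A before P ✓
(A, U): A before U ✓
(A, Z): A before Z ✓
(B, K): B before K ✓
(E, A): E before A ✓
(E, B): E before B ✓
(E, J): E before J ✓
(E, K): E before K ✓
(E, L): E before L ✓
(E, N): E before N ✓
(E, P): E before P ✓
(E, S): E before S ✓
(E, U): E before U ✓
(E, Z): E before Z ✓
(L, K): L before K ✓
(N, B): N before B ✓
(N, K): N before K ✓
(N, P): N before P ✓
(N, U): N before U ✓
(N, Z): N before Z ✓
... plus 6 further pairs not listed.
Count: 30.

30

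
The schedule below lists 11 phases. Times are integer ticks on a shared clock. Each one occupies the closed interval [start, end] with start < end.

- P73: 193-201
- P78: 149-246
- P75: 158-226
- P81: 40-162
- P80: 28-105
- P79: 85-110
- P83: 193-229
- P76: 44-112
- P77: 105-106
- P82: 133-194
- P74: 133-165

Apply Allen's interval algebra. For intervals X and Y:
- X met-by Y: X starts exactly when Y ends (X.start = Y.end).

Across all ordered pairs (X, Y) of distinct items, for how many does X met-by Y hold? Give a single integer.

Checking all 110 ordered pairs for relation 'met-by'; matching pairs in alphabetical order:
(P77, P80): P77 met-by P80 ✓
Count: 1.

1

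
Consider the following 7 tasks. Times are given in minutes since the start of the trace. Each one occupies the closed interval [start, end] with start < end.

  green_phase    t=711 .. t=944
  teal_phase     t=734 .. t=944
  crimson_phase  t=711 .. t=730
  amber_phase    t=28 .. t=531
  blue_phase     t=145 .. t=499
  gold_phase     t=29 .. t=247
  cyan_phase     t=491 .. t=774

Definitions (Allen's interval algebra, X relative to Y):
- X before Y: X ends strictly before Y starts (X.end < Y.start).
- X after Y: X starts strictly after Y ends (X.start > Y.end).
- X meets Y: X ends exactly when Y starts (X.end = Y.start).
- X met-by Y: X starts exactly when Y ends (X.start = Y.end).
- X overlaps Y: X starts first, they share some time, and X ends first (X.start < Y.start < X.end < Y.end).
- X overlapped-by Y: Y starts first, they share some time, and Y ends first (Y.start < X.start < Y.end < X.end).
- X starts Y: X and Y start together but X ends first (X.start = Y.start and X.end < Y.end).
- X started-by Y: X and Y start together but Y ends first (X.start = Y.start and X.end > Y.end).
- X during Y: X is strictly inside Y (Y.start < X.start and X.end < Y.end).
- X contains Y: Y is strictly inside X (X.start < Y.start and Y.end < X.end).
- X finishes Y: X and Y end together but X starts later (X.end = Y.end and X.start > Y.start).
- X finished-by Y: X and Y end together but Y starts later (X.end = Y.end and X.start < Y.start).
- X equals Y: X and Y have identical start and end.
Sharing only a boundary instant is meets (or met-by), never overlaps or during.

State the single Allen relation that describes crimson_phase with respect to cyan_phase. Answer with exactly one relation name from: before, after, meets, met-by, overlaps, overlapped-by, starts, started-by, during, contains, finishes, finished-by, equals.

crimson_phase = [t=711, t=730]; cyan_phase = [t=491, t=774].
Compare endpoints: crimson_phase.start > cyan_phase.start, crimson_phase.start < cyan_phase.end, crimson_phase.end > cyan_phase.start, crimson_phase.end < cyan_phase.end.
That pattern is 'during'.

during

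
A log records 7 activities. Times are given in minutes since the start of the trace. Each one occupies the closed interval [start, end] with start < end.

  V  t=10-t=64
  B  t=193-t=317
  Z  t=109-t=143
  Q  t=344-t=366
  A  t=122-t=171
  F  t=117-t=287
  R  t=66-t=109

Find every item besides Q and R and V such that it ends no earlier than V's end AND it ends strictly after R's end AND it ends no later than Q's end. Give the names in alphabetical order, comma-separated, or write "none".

Conditions: its end is no earlier than V's end (X.end >= t=64) AND its end is strictly after R's end (X.end > t=109) AND its end is no later than Q's end (X.end <= t=366).
A: end t=171 >= t=64? ✓; end t=171 > t=109? ✓; end t=171 <= t=366? ✓ → yes.
B: end t=317 >= t=64? ✓; end t=317 > t=109? ✓; end t=317 <= t=366? ✓ → yes.
F: end t=287 >= t=64? ✓; end t=287 > t=109? ✓; end t=287 <= t=366? ✓ → yes.
Z: end t=143 >= t=64? ✓; end t=143 > t=109? ✓; end t=143 <= t=366? ✓ → yes.
Result: A, B, F, Z.

A, B, F, Z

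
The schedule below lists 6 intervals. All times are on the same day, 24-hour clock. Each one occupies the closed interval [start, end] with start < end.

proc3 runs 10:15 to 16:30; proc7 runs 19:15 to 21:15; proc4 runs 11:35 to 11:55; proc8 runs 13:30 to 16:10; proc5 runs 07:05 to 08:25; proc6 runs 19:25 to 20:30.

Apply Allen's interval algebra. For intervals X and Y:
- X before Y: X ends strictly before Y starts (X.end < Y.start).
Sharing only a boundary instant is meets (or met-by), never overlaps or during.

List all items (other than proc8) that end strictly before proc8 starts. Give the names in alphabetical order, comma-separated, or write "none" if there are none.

Target proc8 = [13:30, 16:10].
proc3 [10:15, 16:30] → contains → no.
proc4 [11:35, 11:55] → before → yes.
proc5 [07:05, 08:25] → before → yes.
proc6 [19:25, 20:30] → after → no.
proc7 [19:15, 21:15] → after → no.
Result: proc4, proc5.

proc4, proc5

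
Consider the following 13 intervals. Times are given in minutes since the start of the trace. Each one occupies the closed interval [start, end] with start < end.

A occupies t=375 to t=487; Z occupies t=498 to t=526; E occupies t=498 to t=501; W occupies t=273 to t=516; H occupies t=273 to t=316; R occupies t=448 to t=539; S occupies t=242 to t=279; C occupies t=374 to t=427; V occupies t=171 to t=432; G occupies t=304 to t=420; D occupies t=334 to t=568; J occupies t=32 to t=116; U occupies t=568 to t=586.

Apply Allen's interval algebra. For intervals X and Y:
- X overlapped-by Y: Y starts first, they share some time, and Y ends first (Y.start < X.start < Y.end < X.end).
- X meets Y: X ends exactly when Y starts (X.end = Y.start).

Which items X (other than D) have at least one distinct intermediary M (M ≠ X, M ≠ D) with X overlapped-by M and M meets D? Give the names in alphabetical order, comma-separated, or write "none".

Target D = [t=334, t=568].
Intermediaries M with M meets D: none.
Union: none.

none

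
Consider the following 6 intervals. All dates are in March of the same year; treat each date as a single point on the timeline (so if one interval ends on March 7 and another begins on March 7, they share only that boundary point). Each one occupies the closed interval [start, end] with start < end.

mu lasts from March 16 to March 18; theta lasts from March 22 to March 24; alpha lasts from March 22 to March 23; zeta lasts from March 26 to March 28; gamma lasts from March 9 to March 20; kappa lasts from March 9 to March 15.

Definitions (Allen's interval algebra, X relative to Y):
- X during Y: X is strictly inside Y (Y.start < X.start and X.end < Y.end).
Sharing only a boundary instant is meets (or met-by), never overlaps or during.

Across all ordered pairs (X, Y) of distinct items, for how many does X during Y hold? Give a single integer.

1

Checking all 30 ordered pairs for relation 'during'; matching pairs in alphabetical order:
(mu, gamma): mu during gamma ✓
Count: 1.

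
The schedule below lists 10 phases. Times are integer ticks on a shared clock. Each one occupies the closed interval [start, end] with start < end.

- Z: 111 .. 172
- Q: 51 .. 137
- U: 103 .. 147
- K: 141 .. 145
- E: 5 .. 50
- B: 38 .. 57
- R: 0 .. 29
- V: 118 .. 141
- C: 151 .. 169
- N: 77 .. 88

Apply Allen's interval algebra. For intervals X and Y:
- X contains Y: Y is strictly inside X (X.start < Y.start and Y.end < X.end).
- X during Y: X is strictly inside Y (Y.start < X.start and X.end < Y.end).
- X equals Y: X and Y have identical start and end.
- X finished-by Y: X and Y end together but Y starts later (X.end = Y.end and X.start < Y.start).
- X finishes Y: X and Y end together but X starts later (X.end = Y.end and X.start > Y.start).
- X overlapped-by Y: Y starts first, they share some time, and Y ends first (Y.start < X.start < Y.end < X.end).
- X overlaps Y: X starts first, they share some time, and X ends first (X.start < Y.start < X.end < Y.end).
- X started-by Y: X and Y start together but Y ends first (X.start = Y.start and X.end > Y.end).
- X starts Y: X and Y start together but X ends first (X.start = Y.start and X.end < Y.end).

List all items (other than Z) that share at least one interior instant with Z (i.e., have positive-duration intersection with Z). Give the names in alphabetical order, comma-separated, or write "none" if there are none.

Target Z = [111, 172].
B [38, 57] → before → no.
C [151, 169] → during → yes.
E [5, 50] → before → no.
K [141, 145] → during → yes.
N [77, 88] → before → no.
Q [51, 137] → overlaps → yes.
R [0, 29] → before → no.
U [103, 147] → overlaps → yes.
V [118, 141] → during → yes.
Result: C, K, Q, U, V.

C, K, Q, U, V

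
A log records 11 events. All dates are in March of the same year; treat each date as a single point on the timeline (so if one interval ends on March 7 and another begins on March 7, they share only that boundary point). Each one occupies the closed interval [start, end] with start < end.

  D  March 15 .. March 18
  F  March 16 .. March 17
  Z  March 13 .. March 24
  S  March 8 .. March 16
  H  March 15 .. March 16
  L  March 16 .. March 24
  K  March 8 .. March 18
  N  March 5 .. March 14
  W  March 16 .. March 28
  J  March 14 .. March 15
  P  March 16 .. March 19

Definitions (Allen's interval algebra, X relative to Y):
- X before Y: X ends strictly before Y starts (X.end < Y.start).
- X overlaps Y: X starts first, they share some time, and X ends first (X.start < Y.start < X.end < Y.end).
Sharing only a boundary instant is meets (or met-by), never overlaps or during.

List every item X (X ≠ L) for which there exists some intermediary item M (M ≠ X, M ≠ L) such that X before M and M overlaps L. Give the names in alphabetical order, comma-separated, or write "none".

Target L = [March 16, March 24].
Intermediaries M with M overlaps L: D, K.
Via D — items with X before D: N.
Via K — items with X before K: none.
Union: N.

N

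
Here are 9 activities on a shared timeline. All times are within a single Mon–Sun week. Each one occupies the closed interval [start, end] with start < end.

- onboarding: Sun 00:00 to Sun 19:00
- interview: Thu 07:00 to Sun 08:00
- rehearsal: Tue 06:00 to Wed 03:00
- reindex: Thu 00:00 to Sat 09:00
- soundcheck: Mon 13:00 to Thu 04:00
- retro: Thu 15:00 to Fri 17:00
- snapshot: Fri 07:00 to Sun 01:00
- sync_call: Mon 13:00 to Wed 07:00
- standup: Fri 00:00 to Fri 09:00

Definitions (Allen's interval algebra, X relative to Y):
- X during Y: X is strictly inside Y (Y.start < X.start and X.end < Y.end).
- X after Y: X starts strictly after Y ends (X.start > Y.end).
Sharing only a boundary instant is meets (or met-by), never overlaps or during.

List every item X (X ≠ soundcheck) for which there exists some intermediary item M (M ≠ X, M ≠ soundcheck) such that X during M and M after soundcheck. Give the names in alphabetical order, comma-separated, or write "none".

Target soundcheck = [Mon 13:00, Thu 04:00].
Intermediaries M with M after soundcheck: interview, onboarding, retro, snapshot, standup.
Via interview — items with X during interview: retro, snapshot, standup.
Via onboarding — items with X during onboarding: none.
Via retro — items with X during retro: standup.
Via snapshot — items with X during snapshot: none.
Via standup — items with X during standup: none.
Union: retro, snapshot, standup.

retro, snapshot, standup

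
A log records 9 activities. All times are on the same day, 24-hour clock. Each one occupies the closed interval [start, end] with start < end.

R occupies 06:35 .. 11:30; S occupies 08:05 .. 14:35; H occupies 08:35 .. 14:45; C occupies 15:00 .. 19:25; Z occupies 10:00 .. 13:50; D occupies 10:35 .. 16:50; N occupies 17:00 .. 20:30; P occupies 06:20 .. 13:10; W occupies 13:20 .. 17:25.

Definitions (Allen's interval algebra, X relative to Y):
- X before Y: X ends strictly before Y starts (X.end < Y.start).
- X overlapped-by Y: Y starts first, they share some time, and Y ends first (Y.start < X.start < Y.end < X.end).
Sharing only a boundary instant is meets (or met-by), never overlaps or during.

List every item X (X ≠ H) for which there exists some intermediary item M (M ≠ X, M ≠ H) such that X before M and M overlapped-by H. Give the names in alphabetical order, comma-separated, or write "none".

P, R

Target H = [08:35, 14:45].
Intermediaries M with M overlapped-by H: D, W.
Via D — items with X before D: none.
Via W — items with X before W: P, R.
Union: P, R.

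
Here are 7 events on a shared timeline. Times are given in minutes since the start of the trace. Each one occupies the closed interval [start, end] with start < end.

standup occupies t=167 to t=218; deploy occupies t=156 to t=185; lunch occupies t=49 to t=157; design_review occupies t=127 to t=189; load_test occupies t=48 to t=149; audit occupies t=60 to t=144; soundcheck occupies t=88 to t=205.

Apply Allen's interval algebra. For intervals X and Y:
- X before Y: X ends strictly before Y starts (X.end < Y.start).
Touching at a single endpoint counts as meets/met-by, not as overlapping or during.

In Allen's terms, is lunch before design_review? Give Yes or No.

lunch = [t=49, t=157], design_review = [t=127, t=189].
Actual relation of lunch to design_review: overlaps.
Asked whether 'before' holds → No.

No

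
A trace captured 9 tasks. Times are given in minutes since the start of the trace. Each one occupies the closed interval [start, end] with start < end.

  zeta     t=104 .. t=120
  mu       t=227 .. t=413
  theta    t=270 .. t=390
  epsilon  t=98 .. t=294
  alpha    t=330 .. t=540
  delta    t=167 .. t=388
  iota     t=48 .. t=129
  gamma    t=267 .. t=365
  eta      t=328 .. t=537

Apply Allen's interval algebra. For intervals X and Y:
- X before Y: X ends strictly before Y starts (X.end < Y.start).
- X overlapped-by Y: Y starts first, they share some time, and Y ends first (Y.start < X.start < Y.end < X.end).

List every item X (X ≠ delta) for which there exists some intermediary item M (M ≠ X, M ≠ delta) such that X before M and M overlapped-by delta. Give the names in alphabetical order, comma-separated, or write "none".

Target delta = [t=167, t=388].
Intermediaries M with M overlapped-by delta: alpha, eta, mu, theta.
Via alpha — items with X before alpha: epsilon, iota, zeta.
Via eta — items with X before eta: epsilon, iota, zeta.
Via mu — items with X before mu: iota, zeta.
Via theta — items with X before theta: iota, zeta.
Union: epsilon, iota, zeta.

epsilon, iota, zeta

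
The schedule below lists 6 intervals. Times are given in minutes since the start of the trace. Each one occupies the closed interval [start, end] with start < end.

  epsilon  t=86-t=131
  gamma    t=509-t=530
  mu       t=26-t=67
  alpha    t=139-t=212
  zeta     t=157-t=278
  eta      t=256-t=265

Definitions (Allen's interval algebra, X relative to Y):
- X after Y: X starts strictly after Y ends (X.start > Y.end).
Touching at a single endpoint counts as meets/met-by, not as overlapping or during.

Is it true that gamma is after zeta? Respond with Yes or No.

Yes

gamma = [t=509, t=530], zeta = [t=157, t=278].
Actual relation of gamma to zeta: after.
Asked whether 'after' holds → Yes.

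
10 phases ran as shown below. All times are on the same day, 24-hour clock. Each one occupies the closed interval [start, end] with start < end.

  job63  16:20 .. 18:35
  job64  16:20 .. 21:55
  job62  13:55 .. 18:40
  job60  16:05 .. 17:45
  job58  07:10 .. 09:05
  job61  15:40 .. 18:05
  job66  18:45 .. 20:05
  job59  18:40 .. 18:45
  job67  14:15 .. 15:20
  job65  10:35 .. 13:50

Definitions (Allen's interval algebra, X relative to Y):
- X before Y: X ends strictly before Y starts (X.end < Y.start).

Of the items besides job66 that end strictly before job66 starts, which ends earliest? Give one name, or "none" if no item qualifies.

job58

Target job66 = [18:45, 20:05].
job58 [07:10, 09:05] → before → candidate.
job59 [18:40, 18:45] → meets → excluded.
job60 [16:05, 17:45] → before → candidate.
job61 [15:40, 18:05] → before → candidate.
job62 [13:55, 18:40] → before → candidate.
job63 [16:20, 18:35] → before → candidate.
job64 [16:20, 21:55] → contains → excluded.
job65 [10:35, 13:50] → before → candidate.
job67 [14:15, 15:20] → before → candidate.
Among candidates, earliest end is 09:05 → job58.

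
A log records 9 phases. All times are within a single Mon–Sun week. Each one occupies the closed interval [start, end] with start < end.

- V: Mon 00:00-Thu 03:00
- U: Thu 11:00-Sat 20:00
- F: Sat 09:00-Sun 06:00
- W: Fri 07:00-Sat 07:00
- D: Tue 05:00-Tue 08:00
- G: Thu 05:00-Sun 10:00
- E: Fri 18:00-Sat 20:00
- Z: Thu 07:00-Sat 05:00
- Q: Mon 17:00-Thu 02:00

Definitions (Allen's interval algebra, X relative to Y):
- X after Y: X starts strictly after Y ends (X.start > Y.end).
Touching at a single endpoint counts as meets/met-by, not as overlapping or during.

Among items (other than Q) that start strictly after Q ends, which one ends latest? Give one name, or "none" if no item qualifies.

Target Q = [Mon 17:00, Thu 02:00].
D [Tue 05:00, Tue 08:00] → during → excluded.
E [Fri 18:00, Sat 20:00] → after → candidate.
F [Sat 09:00, Sun 06:00] → after → candidate.
G [Thu 05:00, Sun 10:00] → after → candidate.
U [Thu 11:00, Sat 20:00] → after → candidate.
V [Mon 00:00, Thu 03:00] → contains → excluded.
W [Fri 07:00, Sat 07:00] → after → candidate.
Z [Thu 07:00, Sat 05:00] → after → candidate.
Among candidates, latest end is Sun 10:00 → G.

G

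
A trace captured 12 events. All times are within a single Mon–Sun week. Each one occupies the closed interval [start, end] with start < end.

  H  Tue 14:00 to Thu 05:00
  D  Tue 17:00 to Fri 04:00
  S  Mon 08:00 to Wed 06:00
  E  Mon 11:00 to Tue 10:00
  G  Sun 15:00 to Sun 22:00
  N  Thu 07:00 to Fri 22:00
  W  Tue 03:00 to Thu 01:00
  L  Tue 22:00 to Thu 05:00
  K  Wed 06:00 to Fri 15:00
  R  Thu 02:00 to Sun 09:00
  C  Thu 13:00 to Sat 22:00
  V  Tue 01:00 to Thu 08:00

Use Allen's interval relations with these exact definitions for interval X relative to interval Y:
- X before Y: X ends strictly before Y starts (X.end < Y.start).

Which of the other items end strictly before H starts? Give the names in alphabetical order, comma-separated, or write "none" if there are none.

E

Target H = [Tue 14:00, Thu 05:00].
C [Thu 13:00, Sat 22:00] → after → no.
D [Tue 17:00, Fri 04:00] → overlapped-by → no.
E [Mon 11:00, Tue 10:00] → before → yes.
G [Sun 15:00, Sun 22:00] → after → no.
K [Wed 06:00, Fri 15:00] → overlapped-by → no.
L [Tue 22:00, Thu 05:00] → finishes → no.
N [Thu 07:00, Fri 22:00] → after → no.
R [Thu 02:00, Sun 09:00] → overlapped-by → no.
S [Mon 08:00, Wed 06:00] → overlaps → no.
V [Tue 01:00, Thu 08:00] → contains → no.
W [Tue 03:00, Thu 01:00] → overlaps → no.
Result: E.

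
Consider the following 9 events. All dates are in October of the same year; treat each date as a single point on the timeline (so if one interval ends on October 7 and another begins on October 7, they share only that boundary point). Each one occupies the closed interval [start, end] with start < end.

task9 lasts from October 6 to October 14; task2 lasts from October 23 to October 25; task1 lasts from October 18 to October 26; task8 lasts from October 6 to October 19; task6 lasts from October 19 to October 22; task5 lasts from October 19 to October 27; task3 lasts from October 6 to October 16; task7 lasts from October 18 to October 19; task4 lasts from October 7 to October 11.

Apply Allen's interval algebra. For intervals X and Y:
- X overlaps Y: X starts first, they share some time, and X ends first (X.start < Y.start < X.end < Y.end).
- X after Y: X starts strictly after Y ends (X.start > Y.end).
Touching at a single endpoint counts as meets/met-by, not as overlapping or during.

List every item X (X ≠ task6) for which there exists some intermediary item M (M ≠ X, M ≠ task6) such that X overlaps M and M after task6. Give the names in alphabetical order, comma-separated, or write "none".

Target task6 = [October 19, October 22].
Intermediaries M with M after task6: task2.
Via task2 — items with X overlaps task2: none.
Union: none.

none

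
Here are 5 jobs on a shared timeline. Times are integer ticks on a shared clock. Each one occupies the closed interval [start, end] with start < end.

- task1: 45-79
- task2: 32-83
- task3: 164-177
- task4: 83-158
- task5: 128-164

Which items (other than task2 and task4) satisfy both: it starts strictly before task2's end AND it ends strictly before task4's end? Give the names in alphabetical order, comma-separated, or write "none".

Conditions: its start is strictly before task2's end (X.start < 83) AND its end is strictly before task4's end (X.end < 158).
task1: start 45 < 83? ✓; end 79 < 158? ✓ → yes.
task3: start 164 < 83? ✗; end 177 < 158? ✗ → no.
task5: start 128 < 83? ✗; end 164 < 158? ✗ → no.
Result: task1.

task1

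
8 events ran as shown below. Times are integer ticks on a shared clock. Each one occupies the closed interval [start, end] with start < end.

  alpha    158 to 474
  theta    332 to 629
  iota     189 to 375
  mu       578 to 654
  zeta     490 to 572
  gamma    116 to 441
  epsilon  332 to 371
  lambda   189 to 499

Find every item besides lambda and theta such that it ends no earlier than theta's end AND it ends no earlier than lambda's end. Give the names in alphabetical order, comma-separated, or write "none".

Conditions: its end is no earlier than theta's end (X.end >= 629) AND its end is no earlier than lambda's end (X.end >= 499).
alpha: end 474 >= 629? ✗; end 474 >= 499? ✗ → no.
epsilon: end 371 >= 629? ✗; end 371 >= 499? ✗ → no.
gamma: end 441 >= 629? ✗; end 441 >= 499? ✗ → no.
iota: end 375 >= 629? ✗; end 375 >= 499? ✗ → no.
mu: end 654 >= 629? ✓; end 654 >= 499? ✓ → yes.
zeta: end 572 >= 629? ✗; end 572 >= 499? ✓ → no.
Result: mu.

mu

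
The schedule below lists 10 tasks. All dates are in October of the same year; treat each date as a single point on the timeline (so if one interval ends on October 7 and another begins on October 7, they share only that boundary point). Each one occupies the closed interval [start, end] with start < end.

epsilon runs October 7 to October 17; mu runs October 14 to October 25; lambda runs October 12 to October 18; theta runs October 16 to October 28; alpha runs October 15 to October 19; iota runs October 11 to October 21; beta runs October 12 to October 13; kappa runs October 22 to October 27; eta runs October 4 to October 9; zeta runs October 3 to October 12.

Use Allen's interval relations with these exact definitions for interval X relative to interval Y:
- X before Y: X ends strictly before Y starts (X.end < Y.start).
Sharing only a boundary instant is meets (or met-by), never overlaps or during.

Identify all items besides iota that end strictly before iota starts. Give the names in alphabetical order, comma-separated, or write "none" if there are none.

eta

Target iota = [October 11, October 21].
alpha [October 15, October 19] → during → no.
beta [October 12, October 13] → during → no.
epsilon [October 7, October 17] → overlaps → no.
eta [October 4, October 9] → before → yes.
kappa [October 22, October 27] → after → no.
lambda [October 12, October 18] → during → no.
mu [October 14, October 25] → overlapped-by → no.
theta [October 16, October 28] → overlapped-by → no.
zeta [October 3, October 12] → overlaps → no.
Result: eta.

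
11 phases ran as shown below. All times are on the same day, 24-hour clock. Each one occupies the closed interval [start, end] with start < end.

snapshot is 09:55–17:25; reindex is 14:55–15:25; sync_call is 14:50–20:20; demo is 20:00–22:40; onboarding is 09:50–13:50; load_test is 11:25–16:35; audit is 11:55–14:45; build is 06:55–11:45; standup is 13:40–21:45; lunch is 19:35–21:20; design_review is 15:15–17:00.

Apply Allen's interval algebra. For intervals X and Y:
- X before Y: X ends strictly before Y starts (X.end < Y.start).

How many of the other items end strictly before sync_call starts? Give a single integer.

Target sync_call = [14:50, 20:20].
audit [11:55, 14:45] → before → counts.
build [06:55, 11:45] → before → counts.
demo [20:00, 22:40] → overlapped-by → no.
design_review [15:15, 17:00] → during → no.
load_test [11:25, 16:35] → overlaps → no.
lunch [19:35, 21:20] → overlapped-by → no.
onboarding [09:50, 13:50] → before → counts.
reindex [14:55, 15:25] → during → no.
snapshot [09:55, 17:25] → overlaps → no.
standup [13:40, 21:45] → contains → no.
Total: 3.

3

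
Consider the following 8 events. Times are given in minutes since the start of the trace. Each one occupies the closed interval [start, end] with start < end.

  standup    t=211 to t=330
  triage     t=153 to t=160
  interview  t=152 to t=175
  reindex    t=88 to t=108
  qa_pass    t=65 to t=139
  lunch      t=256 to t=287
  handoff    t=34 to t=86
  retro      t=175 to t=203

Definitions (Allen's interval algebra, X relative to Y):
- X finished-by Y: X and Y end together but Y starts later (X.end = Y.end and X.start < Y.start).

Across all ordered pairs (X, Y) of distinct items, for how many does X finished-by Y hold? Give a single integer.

0

Checking all 56 ordered pairs for relation 'finished-by'; matching pairs in alphabetical order:
No pair satisfies it.
Count: 0.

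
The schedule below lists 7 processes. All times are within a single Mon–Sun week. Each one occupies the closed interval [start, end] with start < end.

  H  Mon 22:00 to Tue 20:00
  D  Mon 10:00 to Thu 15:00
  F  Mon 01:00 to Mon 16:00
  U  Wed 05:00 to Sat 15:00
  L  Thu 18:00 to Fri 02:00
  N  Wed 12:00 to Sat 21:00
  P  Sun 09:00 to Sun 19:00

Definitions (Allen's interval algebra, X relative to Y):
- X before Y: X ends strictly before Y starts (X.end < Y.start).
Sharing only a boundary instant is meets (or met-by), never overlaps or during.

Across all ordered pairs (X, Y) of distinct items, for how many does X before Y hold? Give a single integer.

Checking all 42 ordered pairs for relation 'before'; matching pairs in alphabetical order:
(D, L): D before L ✓
(D, P): D before P ✓
(F, H): F before H ✓
(F, L): F before L ✓
(F, N): F before N ✓
(F, P): F before P ✓
(F, U): F before U ✓
(H, L): H before L ✓
(H, N): H before N ✓
(H, P): H before P ✓
(H, U): H before U ✓
(L, P): L before P ✓
(N, P): N before P ✓
(U, P): U before P ✓
Count: 14.

14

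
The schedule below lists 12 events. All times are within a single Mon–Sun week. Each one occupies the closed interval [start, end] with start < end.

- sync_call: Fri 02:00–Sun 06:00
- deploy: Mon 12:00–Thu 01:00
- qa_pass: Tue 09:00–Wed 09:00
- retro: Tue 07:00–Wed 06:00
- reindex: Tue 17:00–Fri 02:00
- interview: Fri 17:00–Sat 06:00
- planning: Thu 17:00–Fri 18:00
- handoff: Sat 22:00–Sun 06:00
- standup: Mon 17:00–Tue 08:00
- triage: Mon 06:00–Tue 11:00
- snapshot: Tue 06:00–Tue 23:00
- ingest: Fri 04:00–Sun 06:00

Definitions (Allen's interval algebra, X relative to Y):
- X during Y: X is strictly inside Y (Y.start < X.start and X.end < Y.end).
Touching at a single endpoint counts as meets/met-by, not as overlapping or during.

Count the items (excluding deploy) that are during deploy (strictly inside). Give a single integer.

Target deploy = [Mon 12:00, Thu 01:00].
handoff [Sat 22:00, Sun 06:00] → after → no.
ingest [Fri 04:00, Sun 06:00] → after → no.
interview [Fri 17:00, Sat 06:00] → after → no.
planning [Thu 17:00, Fri 18:00] → after → no.
qa_pass [Tue 09:00, Wed 09:00] → during → counts.
reindex [Tue 17:00, Fri 02:00] → overlapped-by → no.
retro [Tue 07:00, Wed 06:00] → during → counts.
snapshot [Tue 06:00, Tue 23:00] → during → counts.
standup [Mon 17:00, Tue 08:00] → during → counts.
sync_call [Fri 02:00, Sun 06:00] → after → no.
triage [Mon 06:00, Tue 11:00] → overlaps → no.
Total: 4.

4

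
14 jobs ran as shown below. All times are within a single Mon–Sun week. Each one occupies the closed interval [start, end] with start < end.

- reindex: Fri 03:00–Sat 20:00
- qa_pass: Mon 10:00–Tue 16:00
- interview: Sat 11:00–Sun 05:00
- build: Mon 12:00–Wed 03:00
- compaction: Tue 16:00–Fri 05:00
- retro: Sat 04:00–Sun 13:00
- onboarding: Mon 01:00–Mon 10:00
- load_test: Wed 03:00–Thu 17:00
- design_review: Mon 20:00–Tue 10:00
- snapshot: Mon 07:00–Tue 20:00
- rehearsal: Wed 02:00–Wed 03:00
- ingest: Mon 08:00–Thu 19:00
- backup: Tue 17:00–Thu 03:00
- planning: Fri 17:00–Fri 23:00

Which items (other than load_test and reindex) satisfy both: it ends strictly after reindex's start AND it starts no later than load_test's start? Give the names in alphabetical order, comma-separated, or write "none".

Conditions: its end is strictly after reindex's start (X.end > Fri 03:00) AND its start is no later than load_test's start (X.start <= Wed 03:00).
backup: end Thu 03:00 > Fri 03:00? ✗; start Tue 17:00 <= Wed 03:00? ✓ → no.
build: end Wed 03:00 > Fri 03:00? ✗; start Mon 12:00 <= Wed 03:00? ✓ → no.
compaction: end Fri 05:00 > Fri 03:00? ✓; start Tue 16:00 <= Wed 03:00? ✓ → yes.
design_review: end Tue 10:00 > Fri 03:00? ✗; start Mon 20:00 <= Wed 03:00? ✓ → no.
ingest: end Thu 19:00 > Fri 03:00? ✗; start Mon 08:00 <= Wed 03:00? ✓ → no.
interview: end Sun 05:00 > Fri 03:00? ✓; start Sat 11:00 <= Wed 03:00? ✗ → no.
onboarding: end Mon 10:00 > Fri 03:00? ✗; start Mon 01:00 <= Wed 03:00? ✓ → no.
planning: end Fri 23:00 > Fri 03:00? ✓; start Fri 17:00 <= Wed 03:00? ✗ → no.
qa_pass: end Tue 16:00 > Fri 03:00? ✗; start Mon 10:00 <= Wed 03:00? ✓ → no.
rehearsal: end Wed 03:00 > Fri 03:00? ✗; start Wed 02:00 <= Wed 03:00? ✓ → no.
retro: end Sun 13:00 > Fri 03:00? ✓; start Sat 04:00 <= Wed 03:00? ✗ → no.
snapshot: end Tue 20:00 > Fri 03:00? ✗; start Mon 07:00 <= Wed 03:00? ✓ → no.
Result: compaction.

compaction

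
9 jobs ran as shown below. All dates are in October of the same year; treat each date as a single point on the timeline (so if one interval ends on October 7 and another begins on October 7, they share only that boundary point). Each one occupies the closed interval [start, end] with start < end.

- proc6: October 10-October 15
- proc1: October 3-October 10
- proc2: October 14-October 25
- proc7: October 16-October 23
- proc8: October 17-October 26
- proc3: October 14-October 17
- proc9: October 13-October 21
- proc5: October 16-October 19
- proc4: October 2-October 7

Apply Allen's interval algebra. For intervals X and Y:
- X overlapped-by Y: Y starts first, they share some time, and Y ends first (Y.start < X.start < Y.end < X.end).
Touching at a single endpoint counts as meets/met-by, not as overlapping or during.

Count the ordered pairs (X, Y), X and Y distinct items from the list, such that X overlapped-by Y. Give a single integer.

Checking all 72 ordered pairs for relation 'overlapped-by'; matching pairs in alphabetical order:
(proc1, proc4): proc1 overlapped-by proc4 ✓
(proc2, proc6): proc2 overlapped-by proc6 ✓
(proc2, proc9): proc2 overlapped-by proc9 ✓
(proc3, proc6): proc3 overlapped-by proc6 ✓
(proc5, proc3): proc5 overlapped-by proc3 ✓
(proc7, proc3): proc7 overlapped-by proc3 ✓
(proc7, proc9): proc7 overlapped-by proc9 ✓
(proc8, proc2): proc8 overlapped-by proc2 ✓
(proc8, proc5): proc8 overlapped-by proc5 ✓
(proc8, proc7): proc8 overlapped-by proc7 ✓
(proc8, proc9): proc8 overlapped-by proc9 ✓
(proc9, proc6): proc9 overlapped-by proc6 ✓
Count: 12.

12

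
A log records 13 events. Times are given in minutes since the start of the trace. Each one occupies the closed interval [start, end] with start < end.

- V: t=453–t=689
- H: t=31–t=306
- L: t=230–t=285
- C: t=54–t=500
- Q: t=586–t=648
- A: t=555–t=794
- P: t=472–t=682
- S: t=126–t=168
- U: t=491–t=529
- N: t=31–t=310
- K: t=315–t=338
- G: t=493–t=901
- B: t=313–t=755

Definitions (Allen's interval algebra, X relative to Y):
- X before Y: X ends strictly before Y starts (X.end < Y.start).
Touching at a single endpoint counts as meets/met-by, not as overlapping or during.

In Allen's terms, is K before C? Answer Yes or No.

K = [t=315, t=338], C = [t=54, t=500].
Actual relation of K to C: during.
Asked whether 'before' holds → No.

No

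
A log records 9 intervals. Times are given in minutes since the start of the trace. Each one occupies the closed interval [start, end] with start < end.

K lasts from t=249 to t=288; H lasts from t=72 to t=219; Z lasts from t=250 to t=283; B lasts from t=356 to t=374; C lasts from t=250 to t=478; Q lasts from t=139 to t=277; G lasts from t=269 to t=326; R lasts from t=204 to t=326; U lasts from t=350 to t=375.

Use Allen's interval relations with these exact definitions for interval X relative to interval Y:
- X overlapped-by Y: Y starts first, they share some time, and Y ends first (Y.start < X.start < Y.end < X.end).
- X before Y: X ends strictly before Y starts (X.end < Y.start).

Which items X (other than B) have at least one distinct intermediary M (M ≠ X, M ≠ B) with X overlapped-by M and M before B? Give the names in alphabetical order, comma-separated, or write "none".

Target B = [t=356, t=374].
Intermediaries M with M before B: G, H, K, Q, R, Z.
Via G — items with X overlapped-by G: none.
Via H — items with X overlapped-by H: Q, R.
Via K — items with X overlapped-by K: C, G.
Via Q — items with X overlapped-by Q: C, G, K, R, Z.
Via R — items with X overlapped-by R: C.
Via Z — items with X overlapped-by Z: G.
Union: C, G, K, Q, R, Z.

C, G, K, Q, R, Z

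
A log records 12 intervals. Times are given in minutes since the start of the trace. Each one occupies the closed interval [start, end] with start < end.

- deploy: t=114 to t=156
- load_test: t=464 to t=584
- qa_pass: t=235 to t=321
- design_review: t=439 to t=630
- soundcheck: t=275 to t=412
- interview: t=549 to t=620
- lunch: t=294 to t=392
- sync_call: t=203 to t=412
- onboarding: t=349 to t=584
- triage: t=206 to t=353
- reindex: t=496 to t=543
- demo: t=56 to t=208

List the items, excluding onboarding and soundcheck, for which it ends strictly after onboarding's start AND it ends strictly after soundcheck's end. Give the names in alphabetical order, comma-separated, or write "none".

design_review, interview, load_test, reindex

Conditions: its end is strictly after onboarding's start (X.end > t=349) AND its end is strictly after soundcheck's end (X.end > t=412).
demo: end t=208 > t=349? ✗; end t=208 > t=412? ✗ → no.
deploy: end t=156 > t=349? ✗; end t=156 > t=412? ✗ → no.
design_review: end t=630 > t=349? ✓; end t=630 > t=412? ✓ → yes.
interview: end t=620 > t=349? ✓; end t=620 > t=412? ✓ → yes.
load_test: end t=584 > t=349? ✓; end t=584 > t=412? ✓ → yes.
lunch: end t=392 > t=349? ✓; end t=392 > t=412? ✗ → no.
qa_pass: end t=321 > t=349? ✗; end t=321 > t=412? ✗ → no.
reindex: end t=543 > t=349? ✓; end t=543 > t=412? ✓ → yes.
sync_call: end t=412 > t=349? ✓; end t=412 > t=412? ✗ → no.
triage: end t=353 > t=349? ✓; end t=353 > t=412? ✗ → no.
Result: design_review, interview, load_test, reindex.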